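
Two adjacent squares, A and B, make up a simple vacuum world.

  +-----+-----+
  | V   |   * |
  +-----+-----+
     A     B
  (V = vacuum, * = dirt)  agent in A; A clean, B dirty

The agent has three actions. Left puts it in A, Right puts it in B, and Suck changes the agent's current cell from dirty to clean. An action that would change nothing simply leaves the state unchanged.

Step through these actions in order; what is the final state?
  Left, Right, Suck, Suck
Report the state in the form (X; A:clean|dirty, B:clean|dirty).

(B; A:clean, B:clean)

1) do Left; now (A; A:clean, B:dirty)
2) do Right; now (B; A:clean, B:dirty)
3) do Suck; now (B; A:clean, B:clean)
4) do Suck; now (B; A:clean, B:clean)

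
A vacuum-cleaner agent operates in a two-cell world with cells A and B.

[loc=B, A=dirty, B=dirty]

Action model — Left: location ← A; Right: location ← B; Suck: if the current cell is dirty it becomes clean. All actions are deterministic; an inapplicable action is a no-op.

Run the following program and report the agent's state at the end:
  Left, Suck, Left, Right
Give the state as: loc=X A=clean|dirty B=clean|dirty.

loc=B A=clean B=dirty

[1] after Left: loc=A A=dirty B=dirty
[2] after Suck: loc=A A=clean B=dirty
[3] after Left: loc=A A=clean B=dirty
[4] after Right: loc=B A=clean B=dirty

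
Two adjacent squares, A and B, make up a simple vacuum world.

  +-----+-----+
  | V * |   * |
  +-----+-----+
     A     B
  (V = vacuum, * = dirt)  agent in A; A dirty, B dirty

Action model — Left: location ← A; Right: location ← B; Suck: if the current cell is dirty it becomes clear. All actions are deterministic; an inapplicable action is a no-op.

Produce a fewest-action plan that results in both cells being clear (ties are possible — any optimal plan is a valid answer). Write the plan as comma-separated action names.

t=1 Suck ⇒ (A; A:clear, B:dirty)
t=2 Right ⇒ (B; A:clear, B:dirty)
t=3 Suck ⇒ (B; A:clear, B:clear)
min 3: Suck A + move + Suck B

Suck, Right, Suck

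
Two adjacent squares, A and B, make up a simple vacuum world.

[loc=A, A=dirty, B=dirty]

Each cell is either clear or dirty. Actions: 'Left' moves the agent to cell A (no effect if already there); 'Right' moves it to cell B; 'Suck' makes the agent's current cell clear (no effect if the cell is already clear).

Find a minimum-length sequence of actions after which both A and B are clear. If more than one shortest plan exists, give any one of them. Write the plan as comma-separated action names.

Suck (#1): (A; A:clear, B:dirty)
Right (#2): (B; A:clear, B:dirty)
Suck (#3): (B; A:clear, B:clear)
min 3: Suck A + move + Suck B

Suck, Right, Suck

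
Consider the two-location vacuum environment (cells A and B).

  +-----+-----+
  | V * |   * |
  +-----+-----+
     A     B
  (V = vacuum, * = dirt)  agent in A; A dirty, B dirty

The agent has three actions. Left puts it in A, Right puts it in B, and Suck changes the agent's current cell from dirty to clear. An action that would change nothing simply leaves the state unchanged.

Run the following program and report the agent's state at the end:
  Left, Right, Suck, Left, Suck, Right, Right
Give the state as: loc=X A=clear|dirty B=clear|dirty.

loc=B A=clear B=clear

[1] after Left: loc=A A=dirty B=dirty
[2] after Right: loc=B A=dirty B=dirty
[3] after Suck: loc=B A=dirty B=clear
[4] after Left: loc=A A=dirty B=clear
[5] after Suck: loc=A A=clear B=clear
[6] after Right: loc=B A=clear B=clear
[7] after Right: loc=B A=clear B=clear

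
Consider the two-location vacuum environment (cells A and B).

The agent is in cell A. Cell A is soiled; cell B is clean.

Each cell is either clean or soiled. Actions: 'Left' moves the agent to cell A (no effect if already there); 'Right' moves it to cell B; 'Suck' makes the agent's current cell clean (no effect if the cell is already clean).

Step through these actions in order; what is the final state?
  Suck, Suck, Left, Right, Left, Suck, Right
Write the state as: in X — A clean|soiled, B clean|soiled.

in B — A clean, B clean

1. Suck → in A — A clean, B clean
2. Suck → in A — A clean, B clean
3. Left → in A — A clean, B clean
4. Right → in B — A clean, B clean
5. Left → in A — A clean, B clean
6. Suck → in A — A clean, B clean
7. Right → in B — A clean, B clean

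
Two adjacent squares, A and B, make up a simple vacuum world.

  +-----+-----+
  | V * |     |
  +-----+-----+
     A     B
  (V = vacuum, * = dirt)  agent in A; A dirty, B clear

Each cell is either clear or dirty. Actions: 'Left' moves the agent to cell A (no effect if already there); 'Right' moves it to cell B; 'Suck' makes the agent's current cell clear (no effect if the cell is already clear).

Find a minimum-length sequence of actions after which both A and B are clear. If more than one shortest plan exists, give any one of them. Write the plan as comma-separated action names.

Suck

step 1/1 (Suck): loc=A A=clear B=clear
min 1: A is dirty, one Suck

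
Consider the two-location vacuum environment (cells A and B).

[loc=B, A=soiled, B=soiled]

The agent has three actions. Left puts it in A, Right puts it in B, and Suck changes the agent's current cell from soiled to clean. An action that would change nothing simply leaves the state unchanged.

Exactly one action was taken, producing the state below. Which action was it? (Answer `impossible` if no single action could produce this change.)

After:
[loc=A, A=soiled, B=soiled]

try  Left: <A|soiled|soiled>  ← match
try Right: <B|soiled|soiled>
try  Suck: <B|soiled|clean>

Left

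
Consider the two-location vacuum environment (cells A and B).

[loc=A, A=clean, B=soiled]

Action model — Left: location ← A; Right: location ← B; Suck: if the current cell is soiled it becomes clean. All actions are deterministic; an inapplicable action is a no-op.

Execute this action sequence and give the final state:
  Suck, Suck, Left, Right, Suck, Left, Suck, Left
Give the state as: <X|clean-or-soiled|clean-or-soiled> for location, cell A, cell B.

t=1 Suck ⇒ <A|clean|soiled>
t=2 Suck ⇒ <A|clean|soiled>
t=3 Left ⇒ <A|clean|soiled>
t=4 Right ⇒ <B|clean|soiled>
t=5 Suck ⇒ <B|clean|clean>
t=6 Left ⇒ <A|clean|clean>
t=7 Suck ⇒ <A|clean|clean>
t=8 Left ⇒ <A|clean|clean>

<A|clean|clean>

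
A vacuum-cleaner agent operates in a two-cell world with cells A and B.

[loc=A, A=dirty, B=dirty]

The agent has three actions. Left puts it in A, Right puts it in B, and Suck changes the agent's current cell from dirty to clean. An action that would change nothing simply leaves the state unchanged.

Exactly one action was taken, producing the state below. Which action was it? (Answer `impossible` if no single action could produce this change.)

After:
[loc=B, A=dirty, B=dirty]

try  Left: loc=A A=dirty B=dirty
try Right: loc=B A=dirty B=dirty  ← match
try  Suck: loc=A A=clean B=dirty

Right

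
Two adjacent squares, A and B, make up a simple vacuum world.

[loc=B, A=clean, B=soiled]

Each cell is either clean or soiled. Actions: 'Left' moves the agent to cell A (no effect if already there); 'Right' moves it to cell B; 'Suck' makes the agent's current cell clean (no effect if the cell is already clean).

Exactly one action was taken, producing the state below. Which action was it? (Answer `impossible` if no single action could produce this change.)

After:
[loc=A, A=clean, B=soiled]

try  Left: loc=A A=clean B=soiled  ← match
try Right: loc=B A=clean B=soiled
try  Suck: loc=B A=clean B=clean

Left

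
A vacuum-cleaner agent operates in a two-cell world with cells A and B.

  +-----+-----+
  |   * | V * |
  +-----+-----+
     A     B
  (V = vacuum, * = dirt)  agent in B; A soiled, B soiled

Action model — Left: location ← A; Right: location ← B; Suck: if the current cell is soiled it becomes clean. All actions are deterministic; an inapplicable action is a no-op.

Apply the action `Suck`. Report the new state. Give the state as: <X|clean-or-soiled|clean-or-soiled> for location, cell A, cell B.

start: <B|soiled|soiled>
t=1 Suck ⇒ <B|soiled|clean>

<B|soiled|clean>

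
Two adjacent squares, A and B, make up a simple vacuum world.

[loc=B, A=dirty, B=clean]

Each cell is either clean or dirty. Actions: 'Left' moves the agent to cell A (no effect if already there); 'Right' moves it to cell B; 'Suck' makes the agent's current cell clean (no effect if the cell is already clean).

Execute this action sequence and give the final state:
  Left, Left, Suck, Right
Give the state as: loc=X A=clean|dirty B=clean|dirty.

Left (#1): loc=A A=dirty B=clean
Left (#2): loc=A A=dirty B=clean
Suck (#3): loc=A A=clean B=clean
Right (#4): loc=B A=clean B=clean

loc=B A=clean B=clean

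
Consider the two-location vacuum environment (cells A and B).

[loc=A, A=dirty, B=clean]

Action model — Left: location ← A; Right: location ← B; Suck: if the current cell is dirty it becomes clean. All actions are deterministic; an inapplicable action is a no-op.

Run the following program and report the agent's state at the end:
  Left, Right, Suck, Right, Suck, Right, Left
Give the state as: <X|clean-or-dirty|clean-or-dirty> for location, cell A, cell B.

1) do Left; now <A|dirty|clean>
2) do Right; now <B|dirty|clean>
3) do Suck; now <B|dirty|clean>
4) do Right; now <B|dirty|clean>
5) do Suck; now <B|dirty|clean>
6) do Right; now <B|dirty|clean>
7) do Left; now <A|dirty|clean>

<A|dirty|clean>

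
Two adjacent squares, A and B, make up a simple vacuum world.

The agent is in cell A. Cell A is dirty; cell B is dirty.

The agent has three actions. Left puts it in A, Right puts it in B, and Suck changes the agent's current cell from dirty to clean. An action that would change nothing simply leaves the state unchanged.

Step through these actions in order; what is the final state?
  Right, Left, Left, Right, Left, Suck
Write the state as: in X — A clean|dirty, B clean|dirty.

1. Right → in B — A dirty, B dirty
2. Left → in A — A dirty, B dirty
3. Left → in A — A dirty, B dirty
4. Right → in B — A dirty, B dirty
5. Left → in A — A dirty, B dirty
6. Suck → in A — A clean, B dirty

in A — A clean, B dirty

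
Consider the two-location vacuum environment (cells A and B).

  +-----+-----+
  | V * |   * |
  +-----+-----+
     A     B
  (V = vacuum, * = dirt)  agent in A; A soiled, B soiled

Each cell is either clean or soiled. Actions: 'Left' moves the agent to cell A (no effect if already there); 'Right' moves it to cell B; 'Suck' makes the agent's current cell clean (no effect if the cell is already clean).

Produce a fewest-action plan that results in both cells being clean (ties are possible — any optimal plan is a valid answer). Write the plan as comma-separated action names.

Suck, Right, Suck

Suck (#1): (A; A:clean, B:soiled)
Right (#2): (B; A:clean, B:soiled)
Suck (#3): (B; A:clean, B:clean)
min 3: Suck A + move + Suck B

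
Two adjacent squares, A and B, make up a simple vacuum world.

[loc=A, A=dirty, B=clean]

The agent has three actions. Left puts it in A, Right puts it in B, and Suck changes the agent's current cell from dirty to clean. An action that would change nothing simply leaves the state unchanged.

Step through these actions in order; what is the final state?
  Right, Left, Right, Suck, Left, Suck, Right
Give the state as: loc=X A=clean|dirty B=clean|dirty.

Right (#1): loc=B A=dirty B=clean
Left (#2): loc=A A=dirty B=clean
Right (#3): loc=B A=dirty B=clean
Suck (#4): loc=B A=dirty B=clean
Left (#5): loc=A A=dirty B=clean
Suck (#6): loc=A A=clean B=clean
Right (#7): loc=B A=clean B=clean

loc=B A=clean B=clean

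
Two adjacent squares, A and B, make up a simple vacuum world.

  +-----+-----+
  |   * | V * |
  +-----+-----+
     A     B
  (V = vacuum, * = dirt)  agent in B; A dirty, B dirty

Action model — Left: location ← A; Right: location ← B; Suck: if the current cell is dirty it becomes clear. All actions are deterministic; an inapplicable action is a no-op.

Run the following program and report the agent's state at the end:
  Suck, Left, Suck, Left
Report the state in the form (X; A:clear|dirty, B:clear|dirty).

step 1/4 (Suck): (B; A:dirty, B:clear)
step 2/4 (Left): (A; A:dirty, B:clear)
step 3/4 (Suck): (A; A:clear, B:clear)
step 4/4 (Left): (A; A:clear, B:clear)

(A; A:clear, B:clear)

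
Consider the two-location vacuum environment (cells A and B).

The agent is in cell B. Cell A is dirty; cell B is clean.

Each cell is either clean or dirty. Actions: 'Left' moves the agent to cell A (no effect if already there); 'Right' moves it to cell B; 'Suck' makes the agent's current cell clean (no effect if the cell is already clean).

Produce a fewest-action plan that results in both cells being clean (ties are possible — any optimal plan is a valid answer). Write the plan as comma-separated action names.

[1] after Left: <A|dirty|clean>
[2] after Suck: <A|clean|clean>
min 2: go A then Suck

Left, Suck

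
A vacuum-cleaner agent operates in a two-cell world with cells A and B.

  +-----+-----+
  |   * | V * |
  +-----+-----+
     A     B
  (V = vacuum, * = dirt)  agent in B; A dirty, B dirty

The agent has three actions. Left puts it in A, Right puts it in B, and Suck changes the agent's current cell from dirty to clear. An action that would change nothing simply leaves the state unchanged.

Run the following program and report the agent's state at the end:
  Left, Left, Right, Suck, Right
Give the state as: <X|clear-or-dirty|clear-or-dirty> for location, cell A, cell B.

<B|dirty|clear>

Left (#1): <A|dirty|dirty>
Left (#2): <A|dirty|dirty>
Right (#3): <B|dirty|dirty>
Suck (#4): <B|dirty|clear>
Right (#5): <B|dirty|clear>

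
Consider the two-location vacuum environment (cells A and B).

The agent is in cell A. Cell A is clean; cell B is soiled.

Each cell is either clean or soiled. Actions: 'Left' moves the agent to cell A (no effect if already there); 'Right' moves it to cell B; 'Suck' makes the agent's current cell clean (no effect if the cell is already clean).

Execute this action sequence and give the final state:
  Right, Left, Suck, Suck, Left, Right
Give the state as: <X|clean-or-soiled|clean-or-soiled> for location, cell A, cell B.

step 1/6 (Right): <B|clean|soiled>
step 2/6 (Left): <A|clean|soiled>
step 3/6 (Suck): <A|clean|soiled>
step 4/6 (Suck): <A|clean|soiled>
step 5/6 (Left): <A|clean|soiled>
step 6/6 (Right): <B|clean|soiled>

<B|clean|soiled>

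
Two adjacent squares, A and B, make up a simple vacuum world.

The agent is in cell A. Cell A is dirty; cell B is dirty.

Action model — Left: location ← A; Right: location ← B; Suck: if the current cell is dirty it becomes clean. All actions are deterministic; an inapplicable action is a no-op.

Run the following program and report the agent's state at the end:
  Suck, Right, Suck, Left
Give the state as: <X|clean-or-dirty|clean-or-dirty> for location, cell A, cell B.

step 1/4 (Suck): <A|clean|dirty>
step 2/4 (Right): <B|clean|dirty>
step 3/4 (Suck): <B|clean|clean>
step 4/4 (Left): <A|clean|clean>

<A|clean|clean>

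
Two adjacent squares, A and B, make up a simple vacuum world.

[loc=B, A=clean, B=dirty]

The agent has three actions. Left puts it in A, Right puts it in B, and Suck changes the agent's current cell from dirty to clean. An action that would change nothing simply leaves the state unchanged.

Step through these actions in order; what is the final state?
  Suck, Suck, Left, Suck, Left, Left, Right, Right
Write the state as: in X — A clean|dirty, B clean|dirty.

in B — A clean, B clean

1. Suck → in B — A clean, B clean
2. Suck → in B — A clean, B clean
3. Left → in A — A clean, B clean
4. Suck → in A — A clean, B clean
5. Left → in A — A clean, B clean
6. Left → in A — A clean, B clean
7. Right → in B — A clean, B clean
8. Right → in B — A clean, B clean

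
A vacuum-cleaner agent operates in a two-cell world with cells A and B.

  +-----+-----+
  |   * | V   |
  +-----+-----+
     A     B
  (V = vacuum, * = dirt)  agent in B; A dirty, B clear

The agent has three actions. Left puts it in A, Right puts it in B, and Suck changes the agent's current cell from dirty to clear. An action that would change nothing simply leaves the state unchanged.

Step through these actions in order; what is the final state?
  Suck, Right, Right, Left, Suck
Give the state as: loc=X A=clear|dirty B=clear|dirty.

1. Suck → loc=B A=dirty B=clear
2. Right → loc=B A=dirty B=clear
3. Right → loc=B A=dirty B=clear
4. Left → loc=A A=dirty B=clear
5. Suck → loc=A A=clear B=clear

loc=A A=clear B=clear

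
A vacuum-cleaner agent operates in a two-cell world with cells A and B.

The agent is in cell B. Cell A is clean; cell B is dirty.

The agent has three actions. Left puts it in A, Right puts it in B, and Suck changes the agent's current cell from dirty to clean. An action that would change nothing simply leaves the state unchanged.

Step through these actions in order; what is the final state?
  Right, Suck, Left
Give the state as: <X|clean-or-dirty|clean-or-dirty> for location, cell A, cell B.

<A|clean|clean>

t=1 Right ⇒ <B|clean|dirty>
t=2 Suck ⇒ <B|clean|clean>
t=3 Left ⇒ <A|clean|clean>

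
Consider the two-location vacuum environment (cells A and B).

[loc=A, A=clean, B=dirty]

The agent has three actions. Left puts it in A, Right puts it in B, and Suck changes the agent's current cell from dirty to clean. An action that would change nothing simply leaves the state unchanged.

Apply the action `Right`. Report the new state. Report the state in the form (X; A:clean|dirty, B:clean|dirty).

start: (A; A:clean, B:dirty)
Right (#1): (B; A:clean, B:dirty)

(B; A:clean, B:dirty)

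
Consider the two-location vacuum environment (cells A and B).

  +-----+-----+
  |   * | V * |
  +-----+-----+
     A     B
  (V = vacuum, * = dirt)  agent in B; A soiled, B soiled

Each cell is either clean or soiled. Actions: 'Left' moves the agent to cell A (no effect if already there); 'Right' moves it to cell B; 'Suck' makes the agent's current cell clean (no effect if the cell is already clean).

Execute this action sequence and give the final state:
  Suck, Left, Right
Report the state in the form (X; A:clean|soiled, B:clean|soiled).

(B; A:soiled, B:clean)

Suck (#1): (B; A:soiled, B:clean)
Left (#2): (A; A:soiled, B:clean)
Right (#3): (B; A:soiled, B:clean)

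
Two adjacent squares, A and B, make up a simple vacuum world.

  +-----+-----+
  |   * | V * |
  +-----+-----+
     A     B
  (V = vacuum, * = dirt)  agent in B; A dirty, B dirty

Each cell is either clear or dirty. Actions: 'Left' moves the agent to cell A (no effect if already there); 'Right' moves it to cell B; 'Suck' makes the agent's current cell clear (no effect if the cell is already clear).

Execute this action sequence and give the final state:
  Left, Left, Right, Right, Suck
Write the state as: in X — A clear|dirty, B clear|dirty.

1) do Left; now in A — A dirty, B dirty
2) do Left; now in A — A dirty, B dirty
3) do Right; now in B — A dirty, B dirty
4) do Right; now in B — A dirty, B dirty
5) do Suck; now in B — A dirty, B clear

in B — A dirty, B clear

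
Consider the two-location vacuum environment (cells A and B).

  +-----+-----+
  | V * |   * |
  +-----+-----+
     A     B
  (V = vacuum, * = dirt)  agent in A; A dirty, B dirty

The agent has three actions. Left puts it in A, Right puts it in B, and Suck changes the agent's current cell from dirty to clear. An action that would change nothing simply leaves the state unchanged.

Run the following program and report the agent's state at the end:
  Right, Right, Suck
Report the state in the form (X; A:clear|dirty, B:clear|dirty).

[1] after Right: (B; A:dirty, B:dirty)
[2] after Right: (B; A:dirty, B:dirty)
[3] after Suck: (B; A:dirty, B:clear)

(B; A:dirty, B:clear)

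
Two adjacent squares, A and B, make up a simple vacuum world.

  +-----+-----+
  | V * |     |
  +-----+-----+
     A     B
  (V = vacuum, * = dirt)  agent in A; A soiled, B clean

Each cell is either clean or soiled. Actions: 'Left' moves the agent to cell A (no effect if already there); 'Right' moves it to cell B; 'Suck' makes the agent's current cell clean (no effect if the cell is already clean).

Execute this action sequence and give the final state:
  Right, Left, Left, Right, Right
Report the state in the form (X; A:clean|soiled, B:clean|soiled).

t=1 Right ⇒ (B; A:soiled, B:clean)
t=2 Left ⇒ (A; A:soiled, B:clean)
t=3 Left ⇒ (A; A:soiled, B:clean)
t=4 Right ⇒ (B; A:soiled, B:clean)
t=5 Right ⇒ (B; A:soiled, B:clean)

(B; A:soiled, B:clean)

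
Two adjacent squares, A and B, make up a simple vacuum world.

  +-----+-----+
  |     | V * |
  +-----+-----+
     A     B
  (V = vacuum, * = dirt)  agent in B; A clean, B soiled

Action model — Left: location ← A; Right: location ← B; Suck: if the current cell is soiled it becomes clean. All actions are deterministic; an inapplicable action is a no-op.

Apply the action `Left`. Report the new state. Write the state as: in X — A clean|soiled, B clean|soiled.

in A — A clean, B soiled

start: in B — A clean, B soiled
1) do Left; now in A — A clean, B soiled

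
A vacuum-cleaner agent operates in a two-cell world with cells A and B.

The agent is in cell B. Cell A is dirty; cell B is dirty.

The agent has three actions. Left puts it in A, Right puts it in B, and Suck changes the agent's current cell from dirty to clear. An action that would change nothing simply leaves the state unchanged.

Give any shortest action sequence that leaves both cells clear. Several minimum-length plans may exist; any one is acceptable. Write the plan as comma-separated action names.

t=1 Suck ⇒ loc=B A=dirty B=clear
t=2 Left ⇒ loc=A A=dirty B=clear
t=3 Suck ⇒ loc=A A=clear B=clear
min 3: Suck B + move + Suck A

Suck, Left, Suck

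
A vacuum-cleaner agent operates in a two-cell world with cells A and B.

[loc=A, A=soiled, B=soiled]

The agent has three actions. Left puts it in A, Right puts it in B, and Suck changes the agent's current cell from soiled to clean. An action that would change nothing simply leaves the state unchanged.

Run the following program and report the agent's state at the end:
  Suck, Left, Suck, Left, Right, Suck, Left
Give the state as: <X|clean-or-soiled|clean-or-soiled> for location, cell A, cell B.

<A|clean|clean>

1) do Suck; now <A|clean|soiled>
2) do Left; now <A|clean|soiled>
3) do Suck; now <A|clean|soiled>
4) do Left; now <A|clean|soiled>
5) do Right; now <B|clean|soiled>
6) do Suck; now <B|clean|clean>
7) do Left; now <A|clean|clean>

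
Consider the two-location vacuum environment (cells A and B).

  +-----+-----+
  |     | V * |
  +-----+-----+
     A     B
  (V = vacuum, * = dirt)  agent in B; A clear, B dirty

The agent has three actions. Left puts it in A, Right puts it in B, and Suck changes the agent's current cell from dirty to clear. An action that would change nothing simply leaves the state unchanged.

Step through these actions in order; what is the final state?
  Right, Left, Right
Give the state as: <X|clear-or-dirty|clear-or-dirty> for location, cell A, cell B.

<B|clear|dirty>

step 1/3 (Right): <B|clear|dirty>
step 2/3 (Left): <A|clear|dirty>
step 3/3 (Right): <B|clear|dirty>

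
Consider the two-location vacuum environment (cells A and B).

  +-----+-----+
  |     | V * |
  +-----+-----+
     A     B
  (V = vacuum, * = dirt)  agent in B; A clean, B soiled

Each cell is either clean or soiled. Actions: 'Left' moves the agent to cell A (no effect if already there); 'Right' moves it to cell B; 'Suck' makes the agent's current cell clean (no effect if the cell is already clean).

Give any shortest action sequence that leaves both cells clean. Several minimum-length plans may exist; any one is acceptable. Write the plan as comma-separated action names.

Suck

[1] after Suck: <B|clean|clean>
min 1: B is soiled, one Suck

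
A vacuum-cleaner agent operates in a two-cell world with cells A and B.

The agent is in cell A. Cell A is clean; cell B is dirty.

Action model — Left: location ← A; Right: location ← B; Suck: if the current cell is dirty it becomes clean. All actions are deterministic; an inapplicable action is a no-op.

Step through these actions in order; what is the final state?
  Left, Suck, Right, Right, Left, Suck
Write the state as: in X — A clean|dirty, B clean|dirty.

step 1/6 (Left): in A — A clean, B dirty
step 2/6 (Suck): in A — A clean, B dirty
step 3/6 (Right): in B — A clean, B dirty
step 4/6 (Right): in B — A clean, B dirty
step 5/6 (Left): in A — A clean, B dirty
step 6/6 (Suck): in A — A clean, B dirty

in A — A clean, B dirty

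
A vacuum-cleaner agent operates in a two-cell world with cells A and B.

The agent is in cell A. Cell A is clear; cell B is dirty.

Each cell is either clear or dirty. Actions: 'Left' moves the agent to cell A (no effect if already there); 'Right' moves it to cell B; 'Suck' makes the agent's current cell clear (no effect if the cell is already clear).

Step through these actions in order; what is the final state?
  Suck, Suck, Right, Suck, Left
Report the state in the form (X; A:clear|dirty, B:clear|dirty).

1) do Suck; now (A; A:clear, B:dirty)
2) do Suck; now (A; A:clear, B:dirty)
3) do Right; now (B; A:clear, B:dirty)
4) do Suck; now (B; A:clear, B:clear)
5) do Left; now (A; A:clear, B:clear)

(A; A:clear, B:clear)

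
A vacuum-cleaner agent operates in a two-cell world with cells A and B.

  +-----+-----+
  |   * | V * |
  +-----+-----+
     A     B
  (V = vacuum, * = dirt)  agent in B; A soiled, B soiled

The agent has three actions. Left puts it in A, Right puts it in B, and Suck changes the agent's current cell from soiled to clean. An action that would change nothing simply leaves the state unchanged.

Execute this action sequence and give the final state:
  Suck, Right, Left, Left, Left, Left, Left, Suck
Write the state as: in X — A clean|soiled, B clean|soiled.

t=1 Suck ⇒ in B — A soiled, B clean
t=2 Right ⇒ in B — A soiled, B clean
t=3 Left ⇒ in A — A soiled, B clean
t=4 Left ⇒ in A — A soiled, B clean
t=5 Left ⇒ in A — A soiled, B clean
t=6 Left ⇒ in A — A soiled, B clean
t=7 Left ⇒ in A — A soiled, B clean
t=8 Suck ⇒ in A — A clean, B clean

in A — A clean, B clean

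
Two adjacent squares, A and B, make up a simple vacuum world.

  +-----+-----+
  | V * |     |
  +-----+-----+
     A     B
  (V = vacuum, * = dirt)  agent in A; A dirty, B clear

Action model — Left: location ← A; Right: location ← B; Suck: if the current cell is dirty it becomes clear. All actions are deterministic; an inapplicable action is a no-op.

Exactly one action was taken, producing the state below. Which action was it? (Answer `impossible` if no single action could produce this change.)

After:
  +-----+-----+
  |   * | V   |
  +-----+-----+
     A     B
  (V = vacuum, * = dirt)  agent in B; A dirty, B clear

Right

try  Left: in A — A dirty, B clear
try Right: in B — A dirty, B clear  ← match
try  Suck: in A — A clear, B clear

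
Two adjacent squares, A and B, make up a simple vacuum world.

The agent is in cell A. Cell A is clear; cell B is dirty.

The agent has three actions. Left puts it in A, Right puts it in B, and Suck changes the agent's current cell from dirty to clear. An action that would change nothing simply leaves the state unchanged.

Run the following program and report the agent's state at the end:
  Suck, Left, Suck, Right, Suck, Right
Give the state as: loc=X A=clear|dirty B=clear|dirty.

[1] after Suck: loc=A A=clear B=dirty
[2] after Left: loc=A A=clear B=dirty
[3] after Suck: loc=A A=clear B=dirty
[4] after Right: loc=B A=clear B=dirty
[5] after Suck: loc=B A=clear B=clear
[6] after Right: loc=B A=clear B=clear

loc=B A=clear B=clear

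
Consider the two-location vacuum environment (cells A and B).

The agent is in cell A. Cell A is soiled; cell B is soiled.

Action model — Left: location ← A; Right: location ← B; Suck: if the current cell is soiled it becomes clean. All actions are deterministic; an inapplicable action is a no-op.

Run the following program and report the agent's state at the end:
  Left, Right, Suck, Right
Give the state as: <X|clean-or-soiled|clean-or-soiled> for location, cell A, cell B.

t=1 Left ⇒ <A|soiled|soiled>
t=2 Right ⇒ <B|soiled|soiled>
t=3 Suck ⇒ <B|soiled|clean>
t=4 Right ⇒ <B|soiled|clean>

<B|soiled|clean>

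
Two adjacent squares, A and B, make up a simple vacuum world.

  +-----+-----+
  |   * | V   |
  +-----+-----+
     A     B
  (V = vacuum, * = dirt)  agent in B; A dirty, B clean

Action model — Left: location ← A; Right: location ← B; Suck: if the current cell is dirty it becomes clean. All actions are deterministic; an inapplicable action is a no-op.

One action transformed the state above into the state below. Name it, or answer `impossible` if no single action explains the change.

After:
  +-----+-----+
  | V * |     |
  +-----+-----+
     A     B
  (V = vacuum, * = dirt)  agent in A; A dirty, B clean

try  Left: (A; A:dirty, B:clean)  ← match
try Right: (B; A:dirty, B:clean)
try  Suck: (B; A:dirty, B:clean)

Left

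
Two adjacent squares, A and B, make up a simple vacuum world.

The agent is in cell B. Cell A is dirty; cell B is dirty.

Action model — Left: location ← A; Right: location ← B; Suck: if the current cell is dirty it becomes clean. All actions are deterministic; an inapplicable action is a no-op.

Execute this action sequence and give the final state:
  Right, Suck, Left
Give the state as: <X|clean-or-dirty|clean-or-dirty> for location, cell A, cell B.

1) do Right; now <B|dirty|dirty>
2) do Suck; now <B|dirty|clean>
3) do Left; now <A|dirty|clean>

<A|dirty|clean>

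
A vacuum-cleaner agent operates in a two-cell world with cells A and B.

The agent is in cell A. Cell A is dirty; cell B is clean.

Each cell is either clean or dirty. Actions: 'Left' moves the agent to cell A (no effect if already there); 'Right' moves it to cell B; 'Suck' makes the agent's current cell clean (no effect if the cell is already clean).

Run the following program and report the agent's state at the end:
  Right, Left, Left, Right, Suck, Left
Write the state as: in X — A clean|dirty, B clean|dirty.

in A — A dirty, B clean

1) do Right; now in B — A dirty, B clean
2) do Left; now in A — A dirty, B clean
3) do Left; now in A — A dirty, B clean
4) do Right; now in B — A dirty, B clean
5) do Suck; now in B — A dirty, B clean
6) do Left; now in A — A dirty, B clean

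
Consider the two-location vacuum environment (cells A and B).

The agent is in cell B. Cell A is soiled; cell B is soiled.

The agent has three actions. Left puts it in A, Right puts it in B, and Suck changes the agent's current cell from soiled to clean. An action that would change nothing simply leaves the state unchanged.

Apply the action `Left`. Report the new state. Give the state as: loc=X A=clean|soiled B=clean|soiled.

start: loc=B A=soiled B=soiled
step 1/1 (Left): loc=A A=soiled B=soiled

loc=A A=soiled B=soiled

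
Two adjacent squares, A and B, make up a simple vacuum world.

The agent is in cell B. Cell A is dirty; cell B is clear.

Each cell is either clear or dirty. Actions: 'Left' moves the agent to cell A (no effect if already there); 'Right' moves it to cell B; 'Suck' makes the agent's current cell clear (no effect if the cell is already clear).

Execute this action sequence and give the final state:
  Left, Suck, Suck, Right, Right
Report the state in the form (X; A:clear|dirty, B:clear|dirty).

(B; A:clear, B:clear)

t=1 Left ⇒ (A; A:dirty, B:clear)
t=2 Suck ⇒ (A; A:clear, B:clear)
t=3 Suck ⇒ (A; A:clear, B:clear)
t=4 Right ⇒ (B; A:clear, B:clear)
t=5 Right ⇒ (B; A:clear, B:clear)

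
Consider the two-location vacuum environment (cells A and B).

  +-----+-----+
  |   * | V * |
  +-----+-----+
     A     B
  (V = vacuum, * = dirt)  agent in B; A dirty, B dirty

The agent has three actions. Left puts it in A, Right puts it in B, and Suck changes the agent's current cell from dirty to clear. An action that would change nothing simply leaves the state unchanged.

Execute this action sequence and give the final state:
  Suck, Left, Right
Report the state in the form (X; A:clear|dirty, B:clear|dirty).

Suck (#1): (B; A:dirty, B:clear)
Left (#2): (A; A:dirty, B:clear)
Right (#3): (B; A:dirty, B:clear)

(B; A:dirty, B:clear)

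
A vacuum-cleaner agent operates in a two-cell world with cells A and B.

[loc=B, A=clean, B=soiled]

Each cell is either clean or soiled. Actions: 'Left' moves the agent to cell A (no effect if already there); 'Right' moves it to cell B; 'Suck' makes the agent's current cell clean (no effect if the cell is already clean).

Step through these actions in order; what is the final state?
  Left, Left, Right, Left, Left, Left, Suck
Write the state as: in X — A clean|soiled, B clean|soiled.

in A — A clean, B soiled

1) do Left; now in A — A clean, B soiled
2) do Left; now in A — A clean, B soiled
3) do Right; now in B — A clean, B soiled
4) do Left; now in A — A clean, B soiled
5) do Left; now in A — A clean, B soiled
6) do Left; now in A — A clean, B soiled
7) do Suck; now in A — A clean, B soiled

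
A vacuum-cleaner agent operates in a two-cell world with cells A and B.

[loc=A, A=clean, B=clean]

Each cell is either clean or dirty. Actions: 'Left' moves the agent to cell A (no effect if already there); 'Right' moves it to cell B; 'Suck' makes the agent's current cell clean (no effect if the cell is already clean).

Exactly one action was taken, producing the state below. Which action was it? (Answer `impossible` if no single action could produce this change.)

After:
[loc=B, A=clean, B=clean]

Right

try  Left: (A; A:clean, B:clean)
try Right: (B; A:clean, B:clean)  ← match
try  Suck: (A; A:clean, B:clean)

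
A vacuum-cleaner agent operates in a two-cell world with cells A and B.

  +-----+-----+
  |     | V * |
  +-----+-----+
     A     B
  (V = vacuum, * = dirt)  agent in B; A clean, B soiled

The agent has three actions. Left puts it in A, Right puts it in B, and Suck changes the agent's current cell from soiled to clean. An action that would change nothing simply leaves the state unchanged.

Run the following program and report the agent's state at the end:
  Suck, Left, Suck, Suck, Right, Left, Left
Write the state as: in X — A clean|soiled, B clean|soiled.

in A — A clean, B clean

1) do Suck; now in B — A clean, B clean
2) do Left; now in A — A clean, B clean
3) do Suck; now in A — A clean, B clean
4) do Suck; now in A — A clean, B clean
5) do Right; now in B — A clean, B clean
6) do Left; now in A — A clean, B clean
7) do Left; now in A — A clean, B clean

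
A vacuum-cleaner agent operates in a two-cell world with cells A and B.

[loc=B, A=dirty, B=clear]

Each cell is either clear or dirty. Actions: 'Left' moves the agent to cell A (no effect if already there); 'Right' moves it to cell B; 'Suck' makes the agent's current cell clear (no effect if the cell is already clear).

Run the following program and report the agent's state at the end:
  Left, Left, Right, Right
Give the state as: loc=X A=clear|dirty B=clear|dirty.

[1] after Left: loc=A A=dirty B=clear
[2] after Left: loc=A A=dirty B=clear
[3] after Right: loc=B A=dirty B=clear
[4] after Right: loc=B A=dirty B=clear

loc=B A=dirty B=clear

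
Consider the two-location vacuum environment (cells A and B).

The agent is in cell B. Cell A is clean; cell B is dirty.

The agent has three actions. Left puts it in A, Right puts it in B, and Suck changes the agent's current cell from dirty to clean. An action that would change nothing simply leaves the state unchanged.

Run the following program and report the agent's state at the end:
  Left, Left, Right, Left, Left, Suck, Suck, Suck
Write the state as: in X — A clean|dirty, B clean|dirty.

in A — A clean, B dirty

[1] after Left: in A — A clean, B dirty
[2] after Left: in A — A clean, B dirty
[3] after Right: in B — A clean, B dirty
[4] after Left: in A — A clean, B dirty
[5] after Left: in A — A clean, B dirty
[6] after Suck: in A — A clean, B dirty
[7] after Suck: in A — A clean, B dirty
[8] after Suck: in A — A clean, B dirty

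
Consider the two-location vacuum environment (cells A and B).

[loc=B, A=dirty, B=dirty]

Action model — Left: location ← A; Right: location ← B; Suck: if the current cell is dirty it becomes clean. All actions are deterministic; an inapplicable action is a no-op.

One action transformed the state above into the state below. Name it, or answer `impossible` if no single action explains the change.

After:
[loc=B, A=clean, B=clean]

try  Left: in A — A dirty, B dirty
try Right: in B — A dirty, B dirty
try  Suck: in B — A dirty, B clean
no single action produces the after-state

impossible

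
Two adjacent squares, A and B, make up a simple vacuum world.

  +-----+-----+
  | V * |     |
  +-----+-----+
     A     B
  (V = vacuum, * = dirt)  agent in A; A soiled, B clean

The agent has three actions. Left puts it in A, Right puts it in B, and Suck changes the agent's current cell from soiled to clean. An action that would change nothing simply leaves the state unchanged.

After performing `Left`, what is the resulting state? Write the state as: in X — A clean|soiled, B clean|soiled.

in A — A soiled, B clean

start: in A — A soiled, B clean
1. Left → in A — A soiled, B clean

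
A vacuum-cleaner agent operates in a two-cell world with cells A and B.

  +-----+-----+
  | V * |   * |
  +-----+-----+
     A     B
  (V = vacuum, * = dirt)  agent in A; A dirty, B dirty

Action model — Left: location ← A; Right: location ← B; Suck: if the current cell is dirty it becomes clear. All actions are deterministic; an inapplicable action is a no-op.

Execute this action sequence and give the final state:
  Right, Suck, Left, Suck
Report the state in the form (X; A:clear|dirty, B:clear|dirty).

(A; A:clear, B:clear)

[1] after Right: (B; A:dirty, B:dirty)
[2] after Suck: (B; A:dirty, B:clear)
[3] after Left: (A; A:dirty, B:clear)
[4] after Suck: (A; A:clear, B:clear)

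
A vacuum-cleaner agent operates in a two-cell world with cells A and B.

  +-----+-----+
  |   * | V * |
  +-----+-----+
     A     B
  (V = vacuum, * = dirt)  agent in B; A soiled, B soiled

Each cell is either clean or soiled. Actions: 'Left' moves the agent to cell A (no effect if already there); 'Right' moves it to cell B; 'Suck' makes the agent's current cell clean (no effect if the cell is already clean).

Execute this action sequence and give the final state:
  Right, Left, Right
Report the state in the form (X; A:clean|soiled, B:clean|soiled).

(B; A:soiled, B:soiled)

1) do Right; now (B; A:soiled, B:soiled)
2) do Left; now (A; A:soiled, B:soiled)
3) do Right; now (B; A:soiled, B:soiled)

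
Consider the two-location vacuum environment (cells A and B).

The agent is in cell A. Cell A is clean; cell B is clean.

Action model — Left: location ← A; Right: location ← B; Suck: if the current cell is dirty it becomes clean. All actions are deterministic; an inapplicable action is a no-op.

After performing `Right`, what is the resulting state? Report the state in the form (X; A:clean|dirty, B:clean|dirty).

(B; A:clean, B:clean)

start: (A; A:clean, B:clean)
1. Right → (B; A:clean, B:clean)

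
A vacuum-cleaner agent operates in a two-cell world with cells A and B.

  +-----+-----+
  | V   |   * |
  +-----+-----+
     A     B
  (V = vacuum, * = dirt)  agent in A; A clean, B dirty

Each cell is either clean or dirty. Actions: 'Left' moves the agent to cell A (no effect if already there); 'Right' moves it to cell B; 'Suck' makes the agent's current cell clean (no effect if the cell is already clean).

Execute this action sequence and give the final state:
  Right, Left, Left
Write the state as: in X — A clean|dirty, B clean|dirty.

step 1/3 (Right): in B — A clean, B dirty
step 2/3 (Left): in A — A clean, B dirty
step 3/3 (Left): in A — A clean, B dirty

in A — A clean, B dirty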